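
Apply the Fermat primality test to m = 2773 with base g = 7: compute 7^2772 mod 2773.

7^1 ≡ 7 (mod 2773)
7^2 ≡ 7^2 = 49 ≡ 49 (mod 2773)
7^4 ≡ 49^2 = 2401 ≡ 2401 (mod 2773)
7^8 ≡ 2401^2 = 5764801 ≡ 2507 (mod 2773)
7^16 ≡ 2507^2 = 6285049 ≡ 1431 (mod 2773)
7^32 ≡ 1431^2 = 2047761 ≡ 1287 (mod 2773)
7^64 ≡ 1287^2 = 1656369 ≡ 888 (mod 2773)
7^128 ≡ 888^2 = 788544 ≡ 1012 (mod 2773)
7^256 ≡ 1012^2 = 1024144 ≡ 907 (mod 2773)
7^512 ≡ 907^2 = 822649 ≡ 1841 (mod 2773)
7^1024 ≡ 1841^2 = 3389281 ≡ 675 (mod 2773)
7^2048 ≡ 675^2 = 455625 ≡ 853 (mod 2773)
2772 = 2048 + 512 + 128 + 64 + 16 + 4 in binary powers of 2.
So 7^2772 ≡ 853 · 1841 · 1012 · 888 · 1431 · 2401 ≡ 1521 (mod 2773).
Since 1521 ≠ 1, base 7 is a Fermat witness: 2773 is composite.

1521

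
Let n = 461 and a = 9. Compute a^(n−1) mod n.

1

9^1 ≡ 9 (mod 461)
9^2 ≡ 9^2 = 81 ≡ 81 (mod 461)
9^4 ≡ 81^2 = 6561 ≡ 107 (mod 461)
9^8 ≡ 107^2 = 11449 ≡ 385 (mod 461)
9^16 ≡ 385^2 = 148225 ≡ 244 (mod 461)
9^32 ≡ 244^2 = 59536 ≡ 67 (mod 461)
9^64 ≡ 67^2 = 4489 ≡ 340 (mod 461)
9^128 ≡ 340^2 = 115600 ≡ 350 (mod 461)
9^256 ≡ 350^2 = 122500 ≡ 335 (mod 461)
460 = 256 + 128 + 64 + 8 + 4 in binary powers of 2.
So 9^460 ≡ 335 · 350 · 340 · 385 · 107 ≡ 1 (mod 461).
Since the result is 1, base 9 gives no evidence that 461 is composite.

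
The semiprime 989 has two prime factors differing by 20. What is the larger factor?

43

Since p = q + 20, we have 989 = q(q + 20), so q² + 20q − 989 = 0.
Discriminant: 20² + 4·989 = 400 + 3956 = 4356; √4356 = 66.
q = (−20 + 66)/2 = 23, and p = q + 20 = 43.
Check: 23 · 43 = 989.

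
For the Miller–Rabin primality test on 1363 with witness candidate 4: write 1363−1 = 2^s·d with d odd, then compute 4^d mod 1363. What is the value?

1363 − 1 = 1362 = 2^1 · 681, so d = 681.
4^1 ≡ 4 (mod 1363)
4^2 ≡ 4^2 = 16 ≡ 16 (mod 1363)
4^4 ≡ 16^2 = 256 ≡ 256 (mod 1363)
4^8 ≡ 256^2 = 65536 ≡ 112 (mod 1363)
4^16 ≡ 112^2 = 12544 ≡ 277 (mod 1363)
4^32 ≡ 277^2 = 76729 ≡ 401 (mod 1363)
4^64 ≡ 401^2 = 160801 ≡ 1330 (mod 1363)
4^128 ≡ 1330^2 = 1768900 ≡ 1089 (mod 1363)
4^256 ≡ 1089^2 = 1185921 ≡ 111 (mod 1363)
4^512 ≡ 111^2 = 12321 ≡ 54 (mod 1363)
681 = 512 + 128 + 32 + 8 + 1 in binary powers of 2.
So 4^681 ≡ 54 · 1089 · 401 · 112 · 4 ≡ 361 (mod 1363).
Squaring chain: 361; never reaches −1, so base 4 is a Miller–Rabin witness that 1363 is composite.

361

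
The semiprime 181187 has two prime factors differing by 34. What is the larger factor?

Since p = q + 34, we have 181187 = q(q + 34), so q² + 34q − 181187 = 0.
Discriminant: 34² + 4·181187 = 1156 + 724748 = 725904; √725904 = 852.
q = (−34 + 852)/2 = 409, and p = q + 34 = 443.
Check: 409 · 443 = 181187.

443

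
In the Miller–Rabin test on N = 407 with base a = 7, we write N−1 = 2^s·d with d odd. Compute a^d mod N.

407 − 1 = 406 = 2^1 · 203, so d = 203.
7^1 ≡ 7 (mod 407)
7^2 ≡ 7^2 = 49 ≡ 49 (mod 407)
7^4 ≡ 49^2 = 2401 ≡ 366 (mod 407)
7^8 ≡ 366^2 = 133956 ≡ 53 (mod 407)
7^16 ≡ 53^2 = 2809 ≡ 367 (mod 407)
7^32 ≡ 367^2 = 134689 ≡ 379 (mod 407)
7^64 ≡ 379^2 = 143641 ≡ 377 (mod 407)
7^128 ≡ 377^2 = 142129 ≡ 86 (mod 407)
203 = 128 + 64 + 8 + 2 + 1 in binary powers of 2.
So 7^203 ≡ 86 · 377 · 53 · 49 · 7 ≡ 46 (mod 407).
Squaring chain: 46; never reaches −1, so base 7 is a Miller–Rabin witness that 407 is composite.

46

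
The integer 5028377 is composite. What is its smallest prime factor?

5028377 is odd.
Digit sum 32, not divisible by 3.
Ends in 7: not divisible by 5.
7: 5028377 = 7·718339 + 4
11: 5028377 = 11·457125 + 2
13: 5028377 = 13·386798 + 3
17: 5028377 = 17·295786 + 15
19: 5028377 = 19·264651 + 8
23: 5028377 = 23·218625 + 2
29: 5028377 = 29·173392 + 9
31: 5028377 = 31·162205 + 22
37: 5028377 = 37·135902 + 3
41: 5028377 = 41·122643 + 14
43: 5028377 = 43·116939

43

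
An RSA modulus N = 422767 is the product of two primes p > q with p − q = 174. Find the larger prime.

743

Since p = q + 174, we have 422767 = q(q + 174), so q² + 174q − 422767 = 0.
Discriminant: 174² + 4·422767 = 30276 + 1691068 = 1721344; √1721344 = 1312.
q = (−174 + 1312)/2 = 569, and p = q + 174 = 743.
Check: 569 · 743 = 422767.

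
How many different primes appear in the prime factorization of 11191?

11191 = 19^2 · 31
11191 = 19^2 · 31, which has 2 distinct prime factors.

2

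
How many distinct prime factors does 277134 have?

6

277134 = 2 · 138567
138567 = 3 · 46189
46189 = 11 · 4199
4199 = 13 · 323
323 = 17 · 19
277134 = 2 · 3 · 11 · 13 · 17 · 19, which has 6 distinct prime factors.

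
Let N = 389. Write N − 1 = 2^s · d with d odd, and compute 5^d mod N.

1

389 − 1 = 388 = 2^2 · 97, so d = 97.
5^1 ≡ 5 (mod 389)
5^2 ≡ 5^2 = 25 ≡ 25 (mod 389)
5^4 ≡ 25^2 = 625 ≡ 236 (mod 389)
5^8 ≡ 236^2 = 55696 ≡ 69 (mod 389)
5^16 ≡ 69^2 = 4761 ≡ 93 (mod 389)
5^32 ≡ 93^2 = 8649 ≡ 91 (mod 389)
5^64 ≡ 91^2 = 8281 ≡ 112 (mod 389)
97 = 64 + 32 + 1 in binary powers of 2.
So 5^97 ≡ 112 · 91 · 5 ≡ 1 (mod 389).
Since 5^d ≡ 1 (mod 389), base 5 does not prove 389 composite.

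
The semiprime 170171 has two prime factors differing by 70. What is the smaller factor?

Since p = q + 70, we have 170171 = q(q + 70), so q² + 70q − 170171 = 0.
Discriminant: 70² + 4·170171 = 4900 + 680684 = 685584; √685584 = 828.
q = (−70 + 828)/2 = 379, and p = q + 70 = 449.
Check: 379 · 449 = 170171.

379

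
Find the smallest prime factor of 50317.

50317 is odd.
Digit sum 16, not divisible by 3.
Ends in 7: not divisible by 5.
7: 50317 = 7·7188 + 1
11: 50317 = 11·4574 + 3
13: 50317 = 13·3870 + 7
17: 50317 = 17·2959 + 14
19: 50317 = 19·2648 + 5
23: 50317 = 23·2187 + 16
29: 50317 = 29·1735 + 2
31: 50317 = 31·1623 + 4
37: 50317 = 37·1359 + 34
41: 50317 = 41·1227 + 10
43: 50317 = 43·1170 + 7
47: 50317 = 47·1070 + 27
53: 50317 = 53·949 + 20
59: 50317 = 59·852 + 49
61: 50317 = 61·824 + 53
67: 50317 = 67·751

67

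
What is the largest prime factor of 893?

47

893 = 19 · 47
47 is prime.
So 893 = 19 · 47; the largest prime factor is 47.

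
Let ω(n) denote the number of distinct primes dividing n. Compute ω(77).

77 = 7 · 11
77 = 7 · 11, which has 2 distinct prime factors.

2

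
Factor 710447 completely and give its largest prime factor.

710447 = 17 · 41791
41791 = 23 · 1817
1817 = 23 · 79
79 is prime.
So 710447 = 17 · 23^2 · 79; the largest prime factor is 79.

79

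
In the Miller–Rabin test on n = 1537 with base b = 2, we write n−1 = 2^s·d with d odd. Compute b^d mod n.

1537 − 1 = 1536 = 2^9 · 3, so d = 3.
2^1 ≡ 2 (mod 1537)
2^2 ≡ 2^2 = 4 ≡ 4 (mod 1537)
3 = 2 + 1 in binary powers of 2.
So 2^3 ≡ 4 · 2 ≡ 8 (mod 1537).
Squaring chain: 8 → 64 → 1022 → 861 → 487 → 471 → 513 → 342 → 152; never reaches −1, so base 2 is a Miller–Rabin witness that 1537 is composite.

8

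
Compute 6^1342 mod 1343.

9

6^1 ≡ 6 (mod 1343)
6^2 ≡ 6^2 = 36 ≡ 36 (mod 1343)
6^4 ≡ 36^2 = 1296 ≡ 1296 (mod 1343)
6^8 ≡ 1296^2 = 1679616 ≡ 866 (mod 1343)
6^16 ≡ 866^2 = 749956 ≡ 562 (mod 1343)
6^32 ≡ 562^2 = 315844 ≡ 239 (mod 1343)
6^64 ≡ 239^2 = 57121 ≡ 715 (mod 1343)
6^128 ≡ 715^2 = 511225 ≡ 885 (mod 1343)
6^256 ≡ 885^2 = 783225 ≡ 256 (mod 1343)
6^512 ≡ 256^2 = 65536 ≡ 1072 (mod 1343)
6^1024 ≡ 1072^2 = 1149184 ≡ 919 (mod 1343)
1342 = 1024 + 256 + 32 + 16 + 8 + 4 + 2 in binary powers of 2.
So 6^1342 ≡ 919 · 256 · 239 · 562 · 866 · 1296 · 36 ≡ 9 (mod 1343).
Since 9 ≠ 1, base 6 is a Fermat witness: 1343 is composite.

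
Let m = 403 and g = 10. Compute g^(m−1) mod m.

10^1 ≡ 10 (mod 403)
10^2 ≡ 10^2 = 100 ≡ 100 (mod 403)
10^4 ≡ 100^2 = 10000 ≡ 328 (mod 403)
10^8 ≡ 328^2 = 107584 ≡ 386 (mod 403)
10^16 ≡ 386^2 = 148996 ≡ 289 (mod 403)
10^32 ≡ 289^2 = 83521 ≡ 100 (mod 403)
10^64 ≡ 100^2 = 10000 ≡ 328 (mod 403)
10^128 ≡ 328^2 = 107584 ≡ 386 (mod 403)
10^256 ≡ 386^2 = 148996 ≡ 289 (mod 403)
402 = 256 + 128 + 16 + 2 in binary powers of 2.
So 10^402 ≡ 289 · 386 · 289 · 100 ≡ 66 (mod 403).
Since 66 ≠ 1, base 10 is a Fermat witness: 403 is composite.

66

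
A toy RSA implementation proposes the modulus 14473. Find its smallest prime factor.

41

14473 is odd.
Digit sum 19, not divisible by 3.
Ends in 3: not divisible by 5.
7: 14473 = 7·2067 + 4
11: 14473 = 11·1315 + 8
13: 14473 = 13·1113 + 4
17: 14473 = 17·851 + 6
19: 14473 = 19·761 + 14
23: 14473 = 23·629 + 6
29: 14473 = 29·499 + 2
31: 14473 = 31·466 + 27
37: 14473 = 37·391 + 6
41: 14473 = 41·353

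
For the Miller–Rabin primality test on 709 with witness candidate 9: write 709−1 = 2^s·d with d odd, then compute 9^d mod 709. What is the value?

709 − 1 = 708 = 2^2 · 177, so d = 177.
9^1 ≡ 9 (mod 709)
9^2 ≡ 9^2 = 81 ≡ 81 (mod 709)
9^4 ≡ 81^2 = 6561 ≡ 180 (mod 709)
9^8 ≡ 180^2 = 32400 ≡ 495 (mod 709)
9^16 ≡ 495^2 = 245025 ≡ 420 (mod 709)
9^32 ≡ 420^2 = 176400 ≡ 568 (mod 709)
9^64 ≡ 568^2 = 322624 ≡ 29 (mod 709)
9^128 ≡ 29^2 = 841 ≡ 132 (mod 709)
177 = 128 + 32 + 16 + 1 in binary powers of 2.
So 9^177 ≡ 132 · 568 · 420 · 9 ≡ 1 (mod 709).
Since 9^d ≡ 1 (mod 709), base 9 does not prove 709 composite.

1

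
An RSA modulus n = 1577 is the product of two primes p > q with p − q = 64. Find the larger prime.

Since p = q + 64, we have 1577 = q(q + 64), so q² + 64q − 1577 = 0.
Discriminant: 64² + 4·1577 = 4096 + 6308 = 10404; √10404 = 102.
q = (−64 + 102)/2 = 19, and p = q + 64 = 83.
Check: 19 · 83 = 1577.

83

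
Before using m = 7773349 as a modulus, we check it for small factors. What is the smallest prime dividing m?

89

7773349 is odd.
Digit sum 40, not divisible by 3.
Ends in 9: not divisible by 5.
7: 7773349 = 7·1110478 + 3
11: 7773349 = 11·706668 + 1
13: 7773349 = 13·597949 + 12
17: 7773349 = 17·457255 + 14
19: 7773349 = 19·409123 + 12
23: 7773349 = 23·337971 + 16
29: 7773349 = 29·268046 + 15
31: 7773349 = 31·250753 + 6
37: 7773349 = 37·210090 + 19
41: 7773349 = 41·189593 + 36
43: 7773349 = 43·180775 + 24
47: 7773349 = 47·165390 + 19
53: 7773349 = 53·146666 + 51
59: 7773349 = 59·131751 + 40
61: 7773349 = 61·127431 + 58
67: 7773349 = 67·116020 + 9
71: 7773349 = 71·109483 + 56
73: 7773349 = 73·106484 + 17
79: 7773349 = 79·98396 + 65
83: 7773349 = 83·93654 + 67
89: 7773349 = 89·87341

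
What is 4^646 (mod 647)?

1

4^1 ≡ 4 (mod 647)
4^2 ≡ 4^2 = 16 ≡ 16 (mod 647)
4^4 ≡ 16^2 = 256 ≡ 256 (mod 647)
4^8 ≡ 256^2 = 65536 ≡ 189 (mod 647)
4^16 ≡ 189^2 = 35721 ≡ 136 (mod 647)
4^32 ≡ 136^2 = 18496 ≡ 380 (mod 647)
4^64 ≡ 380^2 = 144400 ≡ 119 (mod 647)
4^128 ≡ 119^2 = 14161 ≡ 574 (mod 647)
4^256 ≡ 574^2 = 329476 ≡ 153 (mod 647)
4^512 ≡ 153^2 = 23409 ≡ 117 (mod 647)
646 = 512 + 128 + 4 + 2 in binary powers of 2.
So 4^646 ≡ 117 · 574 · 256 · 16 ≡ 1 (mod 647).
Since the result is 1, base 4 gives no evidence that 647 is composite.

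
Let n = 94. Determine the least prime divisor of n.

94 is even: 2 divides it.

2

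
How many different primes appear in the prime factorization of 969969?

969969 = 3 · 323323
323323 = 7 · 46189
46189 = 11 · 4199
4199 = 13 · 323
323 = 17 · 19
969969 = 3 · 7 · 11 · 13 · 17 · 19, which has 6 distinct prime factors.

6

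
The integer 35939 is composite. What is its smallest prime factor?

83

35939 is odd.
Digit sum 29, not divisible by 3.
Ends in 9: not divisible by 5.
7: 35939 = 7·5134 + 1
11: 35939 = 11·3267 + 2
13: 35939 = 13·2764 + 7
17: 35939 = 17·2114 + 1
19: 35939 = 19·1891 + 10
23: 35939 = 23·1562 + 13
29: 35939 = 29·1239 + 8
31: 35939 = 31·1159 + 10
37: 35939 = 37·971 + 12
41: 35939 = 41·876 + 23
43: 35939 = 43·835 + 34
47: 35939 = 47·764 + 31
53: 35939 = 53·678 + 5
59: 35939 = 59·609 + 8
61: 35939 = 61·589 + 10
67: 35939 = 67·536 + 27
71: 35939 = 71·506 + 13
73: 35939 = 73·492 + 23
79: 35939 = 79·454 + 73
83: 35939 = 83·433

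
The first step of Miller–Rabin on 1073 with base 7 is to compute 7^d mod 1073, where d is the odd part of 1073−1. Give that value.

255

1073 − 1 = 1072 = 2^4 · 67, so d = 67.
7^1 ≡ 7 (mod 1073)
7^2 ≡ 7^2 = 49 ≡ 49 (mod 1073)
7^4 ≡ 49^2 = 2401 ≡ 255 (mod 1073)
7^8 ≡ 255^2 = 65025 ≡ 645 (mod 1073)
7^16 ≡ 645^2 = 416025 ≡ 774 (mod 1073)
7^32 ≡ 774^2 = 599076 ≡ 342 (mod 1073)
7^64 ≡ 342^2 = 116964 ≡ 7 (mod 1073)
67 = 64 + 2 + 1 in binary powers of 2.
So 7^67 ≡ 7 · 49 · 7 ≡ 255 (mod 1073).
Squaring chain: 255 → 645 → 774 → 342; never reaches −1, so base 7 is a Miller–Rabin witness that 1073 is composite.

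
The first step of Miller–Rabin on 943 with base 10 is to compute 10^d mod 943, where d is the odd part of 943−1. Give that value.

943 − 1 = 942 = 2^1 · 471, so d = 471.
10^1 ≡ 10 (mod 943)
10^2 ≡ 10^2 = 100 ≡ 100 (mod 943)
10^4 ≡ 100^2 = 10000 ≡ 570 (mod 943)
10^8 ≡ 570^2 = 324900 ≡ 508 (mod 943)
10^16 ≡ 508^2 = 258064 ≡ 625 (mod 943)
10^32 ≡ 625^2 = 390625 ≡ 223 (mod 943)
10^64 ≡ 223^2 = 49729 ≡ 693 (mod 943)
10^128 ≡ 693^2 = 480249 ≡ 262 (mod 943)
10^256 ≡ 262^2 = 68644 ≡ 748 (mod 943)
471 = 256 + 128 + 64 + 16 + 4 + 2 + 1 in binary powers of 2.
So 10^471 ≡ 748 · 262 · 693 · 625 · 570 · 100 · 10 ≡ 871 (mod 943).
Squaring chain: 871; never reaches −1, so base 10 is a Miller–Rabin witness that 943 is composite.

871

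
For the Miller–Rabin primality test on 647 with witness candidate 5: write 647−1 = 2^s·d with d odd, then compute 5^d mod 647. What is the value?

646

647 − 1 = 646 = 2^1 · 323, so d = 323.
5^1 ≡ 5 (mod 647)
5^2 ≡ 5^2 = 25 ≡ 25 (mod 647)
5^4 ≡ 25^2 = 625 ≡ 625 (mod 647)
5^8 ≡ 625^2 = 390625 ≡ 484 (mod 647)
5^16 ≡ 484^2 = 234256 ≡ 42 (mod 647)
5^32 ≡ 42^2 = 1764 ≡ 470 (mod 647)
5^64 ≡ 470^2 = 220900 ≡ 273 (mod 647)
5^128 ≡ 273^2 = 74529 ≡ 124 (mod 647)
5^256 ≡ 124^2 = 15376 ≡ 495 (mod 647)
323 = 256 + 64 + 2 + 1 in binary powers of 2.
So 5^323 ≡ 495 · 273 · 25 · 5 ≡ 646 (mod 647).
Since 5^d ≡ 646 (mod 647), base 5 does not prove 647 composite.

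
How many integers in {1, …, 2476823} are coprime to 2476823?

Factor: 2476823 = 101 · 137 · 179.
φ(2476823) = (101−1) · (137−1) · (179−1) = 100 · 136 · 178 = 2420800.

2420800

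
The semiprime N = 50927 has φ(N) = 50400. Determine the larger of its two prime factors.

φ(n) = (p−1)(q−1) = n − (p+q) + 1, so p + q = 50927 − 50400 + 1 = 528.
p and q are the roots of t² − 528t + 50927 = 0.
Discriminant: 528² − 4·50927 = 278784 − 203708 = 75076; √75076 = 274.
q = (528 − 274)/2 = 127, p = (528 + 274)/2 = 401.
Check: 127 · 401 = 50927.

401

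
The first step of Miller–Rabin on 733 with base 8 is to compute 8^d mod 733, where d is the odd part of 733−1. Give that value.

733 − 1 = 732 = 2^2 · 183, so d = 183.
8^1 ≡ 8 (mod 733)
8^2 ≡ 8^2 = 64 ≡ 64 (mod 733)
8^4 ≡ 64^2 = 4096 ≡ 431 (mod 733)
8^8 ≡ 431^2 = 185761 ≡ 312 (mod 733)
8^16 ≡ 312^2 = 97344 ≡ 588 (mod 733)
8^32 ≡ 588^2 = 345744 ≡ 501 (mod 733)
8^64 ≡ 501^2 = 251001 ≡ 315 (mod 733)
8^128 ≡ 315^2 = 99225 ≡ 270 (mod 733)
183 = 128 + 32 + 16 + 4 + 2 + 1 in binary powers of 2.
So 8^183 ≡ 270 · 501 · 588 · 431 · 64 · 8 ≡ 353 (mod 733).
Squaring chain: 353 → 732; reaches −1, so base 8 does not prove 733 composite.

353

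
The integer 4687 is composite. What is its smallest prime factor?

4687 is odd.
Digit sum 25, not divisible by 3.
Ends in 7: not divisible by 5.
7: 4687 = 7·669 + 4
11: 4687 = 11·426 + 1
13: 4687 = 13·360 + 7
17: 4687 = 17·275 + 12
19: 4687 = 19·246 + 13
23: 4687 = 23·203 + 18
29: 4687 = 29·161 + 18
31: 4687 = 31·151 + 6
37: 4687 = 37·126 + 25
41: 4687 = 41·114 + 13
43: 4687 = 43·109

43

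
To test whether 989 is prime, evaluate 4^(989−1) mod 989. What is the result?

864

4^1 ≡ 4 (mod 989)
4^2 ≡ 4^2 = 16 ≡ 16 (mod 989)
4^4 ≡ 16^2 = 256 ≡ 256 (mod 989)
4^8 ≡ 256^2 = 65536 ≡ 262 (mod 989)
4^16 ≡ 262^2 = 68644 ≡ 403 (mod 989)
4^32 ≡ 403^2 = 162409 ≡ 213 (mod 989)
4^64 ≡ 213^2 = 45369 ≡ 864 (mod 989)
4^128 ≡ 864^2 = 746496 ≡ 790 (mod 989)
4^256 ≡ 790^2 = 624100 ≡ 41 (mod 989)
4^512 ≡ 41^2 = 1681 ≡ 692 (mod 989)
988 = 512 + 256 + 128 + 64 + 16 + 8 + 4 in binary powers of 2.
So 4^988 ≡ 692 · 41 · 790 · 864 · 403 · 262 · 256 ≡ 864 (mod 989).
Since 864 ≠ 1, base 4 is a Fermat witness: 989 is composite.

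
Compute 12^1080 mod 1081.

98

12^1 ≡ 12 (mod 1081)
12^2 ≡ 12^2 = 144 ≡ 144 (mod 1081)
12^4 ≡ 144^2 = 20736 ≡ 197 (mod 1081)
12^8 ≡ 197^2 = 38809 ≡ 974 (mod 1081)
12^16 ≡ 974^2 = 948676 ≡ 639 (mod 1081)
12^32 ≡ 639^2 = 408321 ≡ 784 (mod 1081)
12^64 ≡ 784^2 = 614656 ≡ 648 (mod 1081)
12^128 ≡ 648^2 = 419904 ≡ 476 (mod 1081)
12^256 ≡ 476^2 = 226576 ≡ 647 (mod 1081)
12^512 ≡ 647^2 = 418609 ≡ 262 (mod 1081)
12^1024 ≡ 262^2 = 68644 ≡ 541 (mod 1081)
1080 = 1024 + 32 + 16 + 8 in binary powers of 2.
So 12^1080 ≡ 541 · 784 · 639 · 974 ≡ 98 (mod 1081).
Since 98 ≠ 1, base 12 is a Fermat witness: 1081 is composite.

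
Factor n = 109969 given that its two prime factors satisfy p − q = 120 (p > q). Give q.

277

Since p = q + 120, we have 109969 = q(q + 120), so q² + 120q − 109969 = 0.
Discriminant: 120² + 4·109969 = 14400 + 439876 = 454276; √454276 = 674.
q = (−120 + 674)/2 = 277, and p = q + 120 = 397.
Check: 277 · 397 = 109969.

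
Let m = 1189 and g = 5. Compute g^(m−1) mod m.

5^1 ≡ 5 (mod 1189)
5^2 ≡ 5^2 = 25 ≡ 25 (mod 1189)
5^4 ≡ 25^2 = 625 ≡ 625 (mod 1189)
5^8 ≡ 625^2 = 390625 ≡ 633 (mod 1189)
5^16 ≡ 633^2 = 400689 ≡ 1185 (mod 1189)
5^32 ≡ 1185^2 = 1404225 ≡ 16 (mod 1189)
5^64 ≡ 16^2 = 256 ≡ 256 (mod 1189)
5^128 ≡ 256^2 = 65536 ≡ 141 (mod 1189)
5^256 ≡ 141^2 = 19881 ≡ 857 (mod 1189)
5^512 ≡ 857^2 = 734449 ≡ 836 (mod 1189)
5^1024 ≡ 836^2 = 698896 ≡ 953 (mod 1189)
1188 = 1024 + 128 + 32 + 4 in binary powers of 2.
So 5^1188 ≡ 953 · 141 · 16 · 625 ≡ 674 (mod 1189).
Since 674 ≠ 1, base 5 is a Fermat witness: 1189 is composite.

674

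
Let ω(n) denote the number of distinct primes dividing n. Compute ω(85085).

5

85085 = 5 · 17017
17017 = 7 · 2431
2431 = 11 · 221
221 = 13 · 17
85085 = 5 · 7 · 11 · 13 · 17, which has 5 distinct prime factors.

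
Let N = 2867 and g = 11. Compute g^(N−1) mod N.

914

11^1 ≡ 11 (mod 2867)
11^2 ≡ 11^2 = 121 ≡ 121 (mod 2867)
11^4 ≡ 121^2 = 14641 ≡ 306 (mod 2867)
11^8 ≡ 306^2 = 93636 ≡ 1892 (mod 2867)
11^16 ≡ 1892^2 = 3579664 ≡ 1648 (mod 2867)
11^32 ≡ 1648^2 = 2715904 ≡ 855 (mod 2867)
11^64 ≡ 855^2 = 731025 ≡ 2807 (mod 2867)
11^128 ≡ 2807^2 = 7879249 ≡ 733 (mod 2867)
11^256 ≡ 733^2 = 537289 ≡ 1160 (mod 2867)
11^512 ≡ 1160^2 = 1345600 ≡ 977 (mod 2867)
11^1024 ≡ 977^2 = 954529 ≡ 2685 (mod 2867)
11^2048 ≡ 2685^2 = 7209225 ≡ 1587 (mod 2867)
2866 = 2048 + 512 + 256 + 32 + 16 + 2 in binary powers of 2.
So 11^2866 ≡ 1587 · 977 · 1160 · 855 · 1648 · 121 ≡ 914 (mod 2867).
Since 914 ≠ 1, base 11 is a Fermat witness: 2867 is composite.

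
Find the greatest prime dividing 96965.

43

96965 = 5 · 19393
19393 = 11 · 1763
1763 = 41 · 43
43 is prime.
So 96965 = 5 · 11 · 41 · 43; the largest prime factor is 43.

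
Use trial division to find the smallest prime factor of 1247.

1247 is odd.
Digit sum 14, not divisible by 3.
Ends in 7: not divisible by 5.
7: 1247 = 7·178 + 1
11: 1247 = 11·113 + 4
13: 1247 = 13·95 + 12
17: 1247 = 17·73 + 6
19: 1247 = 19·65 + 12
23: 1247 = 23·54 + 5
29: 1247 = 29·43

29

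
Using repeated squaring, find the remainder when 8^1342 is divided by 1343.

38

8^1 ≡ 8 (mod 1343)
8^2 ≡ 8^2 = 64 ≡ 64 (mod 1343)
8^4 ≡ 64^2 = 4096 ≡ 67 (mod 1343)
8^8 ≡ 67^2 = 4489 ≡ 460 (mod 1343)
8^16 ≡ 460^2 = 211600 ≡ 749 (mod 1343)
8^32 ≡ 749^2 = 561001 ≡ 970 (mod 1343)
8^64 ≡ 970^2 = 940900 ≡ 800 (mod 1343)
8^128 ≡ 800^2 = 640000 ≡ 732 (mod 1343)
8^256 ≡ 732^2 = 535824 ≡ 1310 (mod 1343)
8^512 ≡ 1310^2 = 1716100 ≡ 1089 (mod 1343)
8^1024 ≡ 1089^2 = 1185921 ≡ 52 (mod 1343)
1342 = 1024 + 256 + 32 + 16 + 8 + 4 + 2 in binary powers of 2.
So 8^1342 ≡ 52 · 1310 · 970 · 749 · 460 · 67 · 64 ≡ 38 (mod 1343).
Since 38 ≠ 1, base 8 is a Fermat witness: 1343 is composite.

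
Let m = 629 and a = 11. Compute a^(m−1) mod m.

11^1 ≡ 11 (mod 629)
11^2 ≡ 11^2 = 121 ≡ 121 (mod 629)
11^4 ≡ 121^2 = 14641 ≡ 174 (mod 629)
11^8 ≡ 174^2 = 30276 ≡ 84 (mod 629)
11^16 ≡ 84^2 = 7056 ≡ 137 (mod 629)
11^32 ≡ 137^2 = 18769 ≡ 528 (mod 629)
11^64 ≡ 528^2 = 278784 ≡ 137 (mod 629)
11^128 ≡ 137^2 = 18769 ≡ 528 (mod 629)
11^256 ≡ 528^2 = 278784 ≡ 137 (mod 629)
11^512 ≡ 137^2 = 18769 ≡ 528 (mod 629)
628 = 512 + 64 + 32 + 16 + 4 in binary powers of 2.
So 11^628 ≡ 528 · 137 · 528 · 137 · 174 ≡ 174 (mod 629).
Since 174 ≠ 1, base 11 is a Fermat witness: 629 is composite.

174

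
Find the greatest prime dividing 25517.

25517 = 17 · 1501
1501 = 19 · 79
79 is prime.
So 25517 = 17 · 19 · 79; the largest prime factor is 79.

79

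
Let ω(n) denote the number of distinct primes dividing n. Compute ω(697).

697 = 17 · 41
697 = 17 · 41, which has 2 distinct prime factors.

2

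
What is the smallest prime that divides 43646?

43646 is even: 2 divides it.

2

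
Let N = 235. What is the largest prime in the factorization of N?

235 = 5 · 47
47 is prime.
So 235 = 5 · 47; the largest prime factor is 47.

47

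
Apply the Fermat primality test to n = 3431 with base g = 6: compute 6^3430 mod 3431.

1955

6^1 ≡ 6 (mod 3431)
6^2 ≡ 6^2 = 36 ≡ 36 (mod 3431)
6^4 ≡ 36^2 = 1296 ≡ 1296 (mod 3431)
6^8 ≡ 1296^2 = 1679616 ≡ 1857 (mod 3431)
6^16 ≡ 1857^2 = 3448449 ≡ 294 (mod 3431)
6^32 ≡ 294^2 = 86436 ≡ 661 (mod 3431)
6^64 ≡ 661^2 = 436921 ≡ 1184 (mod 3431)
6^128 ≡ 1184^2 = 1401856 ≡ 2008 (mod 3431)
6^256 ≡ 2008^2 = 4032064 ≡ 639 (mod 3431)
6^512 ≡ 639^2 = 408321 ≡ 32 (mod 3431)
6^1024 ≡ 32^2 = 1024 ≡ 1024 (mod 3431)
6^2048 ≡ 1024^2 = 1048576 ≡ 2121 (mod 3431)
3430 = 2048 + 1024 + 256 + 64 + 32 + 4 + 2 in binary powers of 2.
So 6^3430 ≡ 2121 · 1024 · 639 · 1184 · 661 · 1296 · 36 ≡ 1955 (mod 3431).
Since 1955 ≠ 1, base 6 is a Fermat witness: 3431 is composite.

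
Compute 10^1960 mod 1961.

121

10^1 ≡ 10 (mod 1961)
10^2 ≡ 10^2 = 100 ≡ 100 (mod 1961)
10^4 ≡ 100^2 = 10000 ≡ 195 (mod 1961)
10^8 ≡ 195^2 = 38025 ≡ 766 (mod 1961)
10^16 ≡ 766^2 = 586756 ≡ 417 (mod 1961)
10^32 ≡ 417^2 = 173889 ≡ 1321 (mod 1961)
10^64 ≡ 1321^2 = 1745041 ≡ 1712 (mod 1961)
10^128 ≡ 1712^2 = 2930944 ≡ 1210 (mod 1961)
10^256 ≡ 1210^2 = 1464100 ≡ 1194 (mod 1961)
10^512 ≡ 1194^2 = 1425636 ≡ 1950 (mod 1961)
10^1024 ≡ 1950^2 = 3802500 ≡ 121 (mod 1961)
1960 = 1024 + 512 + 256 + 128 + 32 + 8 in binary powers of 2.
So 10^1960 ≡ 121 · 1950 · 1194 · 1210 · 1321 · 766 ≡ 121 (mod 1961).
Since 121 ≠ 1, base 10 is a Fermat witness: 1961 is composite.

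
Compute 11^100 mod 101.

1

11^1 ≡ 11 (mod 101)
11^2 ≡ 11^2 = 121 ≡ 20 (mod 101)
11^4 ≡ 20^2 = 400 ≡ 97 (mod 101)
11^8 ≡ 97^2 = 9409 ≡ 16 (mod 101)
11^16 ≡ 16^2 = 256 ≡ 54 (mod 101)
11^32 ≡ 54^2 = 2916 ≡ 88 (mod 101)
11^64 ≡ 88^2 = 7744 ≡ 68 (mod 101)
100 = 64 + 32 + 4 in binary powers of 2.
So 11^100 ≡ 68 · 88 · 97 ≡ 1 (mod 101).
Since the result is 1, base 11 gives no evidence that 101 is composite.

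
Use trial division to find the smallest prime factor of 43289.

73

43289 is odd.
Digit sum 26, not divisible by 3.
Ends in 9: not divisible by 5.
7: 43289 = 7·6184 + 1
11: 43289 = 11·3935 + 4
13: 43289 = 13·3329 + 12
17: 43289 = 17·2546 + 7
19: 43289 = 19·2278 + 7
23: 43289 = 23·1882 + 3
29: 43289 = 29·1492 + 21
31: 43289 = 31·1396 + 13
37: 43289 = 37·1169 + 36
41: 43289 = 41·1055 + 34
43: 43289 = 43·1006 + 31
47: 43289 = 47·921 + 2
53: 43289 = 53·816 + 41
59: 43289 = 59·733 + 42
61: 43289 = 61·709 + 40
67: 43289 = 67·646 + 7
71: 43289 = 71·609 + 50
73: 43289 = 73·593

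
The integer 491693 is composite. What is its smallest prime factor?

37

491693 is odd.
Digit sum 32, not divisible by 3.
Ends in 3: not divisible by 5.
7: 491693 = 7·70241 + 6
11: 491693 = 11·44699 + 4
13: 491693 = 13·37822 + 7
17: 491693 = 17·28923 + 2
19: 491693 = 19·25878 + 11
23: 491693 = 23·21377 + 22
29: 491693 = 29·16954 + 27
31: 491693 = 31·15861 + 2
37: 491693 = 37·13289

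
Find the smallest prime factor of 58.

58 is even: 2 divides it.

2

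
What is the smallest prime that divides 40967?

40967 is odd.
Digit sum 26, not divisible by 3.
Ends in 7: not divisible by 5.
7: 40967 = 7·5852 + 3
11: 40967 = 11·3724 + 3
13: 40967 = 13·3151 + 4
17: 40967 = 17·2409 + 14
19: 40967 = 19·2156 + 3
23: 40967 = 23·1781 + 4
29: 40967 = 29·1412 + 19
31: 40967 = 31·1321 + 16
37: 40967 = 37·1107 + 8
41: 40967 = 41·999 + 8
43: 40967 = 43·952 + 31
47: 40967 = 47·871 + 30
53: 40967 = 53·772 + 51
59: 40967 = 59·694 + 21
61: 40967 = 61·671 + 36
67: 40967 = 67·611 + 30
71: 40967 = 71·577

71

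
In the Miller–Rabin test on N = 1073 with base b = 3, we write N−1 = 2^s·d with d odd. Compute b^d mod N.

363

1073 − 1 = 1072 = 2^4 · 67, so d = 67.
3^1 ≡ 3 (mod 1073)
3^2 ≡ 3^2 = 9 ≡ 9 (mod 1073)
3^4 ≡ 9^2 = 81 ≡ 81 (mod 1073)
3^8 ≡ 81^2 = 6561 ≡ 123 (mod 1073)
3^16 ≡ 123^2 = 15129 ≡ 107 (mod 1073)
3^32 ≡ 107^2 = 11449 ≡ 719 (mod 1073)
3^64 ≡ 719^2 = 516961 ≡ 848 (mod 1073)
67 = 64 + 2 + 1 in binary powers of 2.
So 3^67 ≡ 848 · 9 · 3 ≡ 363 (mod 1073).
Squaring chain: 363 → 863 → 107 → 719; never reaches −1, so base 3 is a Miller–Rabin witness that 1073 is composite.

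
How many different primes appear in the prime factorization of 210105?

210105 = 3^2 · 23345
23345 = 5 · 4669
4669 = 7 · 667
667 = 23 · 29
210105 = 3^2 · 5 · 7 · 23 · 29, which has 5 distinct prime factors.

5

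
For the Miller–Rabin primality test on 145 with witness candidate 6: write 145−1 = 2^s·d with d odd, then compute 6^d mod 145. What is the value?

145 − 1 = 144 = 2^4 · 9, so d = 9.
6^1 ≡ 6 (mod 145)
6^2 ≡ 6^2 = 36 ≡ 36 (mod 145)
6^4 ≡ 36^2 = 1296 ≡ 136 (mod 145)
6^8 ≡ 136^2 = 18496 ≡ 81 (mod 145)
9 = 8 + 1 in binary powers of 2.
So 6^9 ≡ 81 · 6 ≡ 51 (mod 145).
Squaring chain: 51 → 136 → 81 → 36; never reaches −1, so base 6 is a Miller–Rabin witness that 145 is composite.

51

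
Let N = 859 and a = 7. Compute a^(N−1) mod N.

7^1 ≡ 7 (mod 859)
7^2 ≡ 7^2 = 49 ≡ 49 (mod 859)
7^4 ≡ 49^2 = 2401 ≡ 683 (mod 859)
7^8 ≡ 683^2 = 466489 ≡ 52 (mod 859)
7^16 ≡ 52^2 = 2704 ≡ 127 (mod 859)
7^32 ≡ 127^2 = 16129 ≡ 667 (mod 859)
7^64 ≡ 667^2 = 444889 ≡ 786 (mod 859)
7^128 ≡ 786^2 = 617796 ≡ 175 (mod 859)
7^256 ≡ 175^2 = 30625 ≡ 560 (mod 859)
7^512 ≡ 560^2 = 313600 ≡ 65 (mod 859)
858 = 512 + 256 + 64 + 16 + 8 + 2 in binary powers of 2.
So 7^858 ≡ 65 · 560 · 786 · 127 · 52 · 49 ≡ 1 (mod 859).
Since the result is 1, base 7 gives no evidence that 859 is composite.

1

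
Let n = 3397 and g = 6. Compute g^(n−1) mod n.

732

6^1 ≡ 6 (mod 3397)
6^2 ≡ 6^2 = 36 ≡ 36 (mod 3397)
6^4 ≡ 36^2 = 1296 ≡ 1296 (mod 3397)
6^8 ≡ 1296^2 = 1679616 ≡ 1498 (mod 3397)
6^16 ≡ 1498^2 = 2244004 ≡ 1984 (mod 3397)
6^32 ≡ 1984^2 = 3936256 ≡ 2530 (mod 3397)
6^64 ≡ 2530^2 = 6400900 ≡ 952 (mod 3397)
6^128 ≡ 952^2 = 906304 ≡ 2702 (mod 3397)
6^256 ≡ 2702^2 = 7300804 ≡ 651 (mod 3397)
6^512 ≡ 651^2 = 423801 ≡ 2573 (mod 3397)
6^1024 ≡ 2573^2 = 6620329 ≡ 2973 (mod 3397)
6^2048 ≡ 2973^2 = 8838729 ≡ 3132 (mod 3397)
3396 = 2048 + 1024 + 256 + 64 + 4 in binary powers of 2.
So 6^3396 ≡ 3132 · 2973 · 651 · 952 · 1296 ≡ 732 (mod 3397).
Since 732 ≠ 1, base 6 is a Fermat witness: 3397 is composite.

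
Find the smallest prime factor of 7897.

7897 is odd.
Digit sum 31, not divisible by 3.
Ends in 7: not divisible by 5.
7: 7897 = 7·1128 + 1
11: 7897 = 11·717 + 10
13: 7897 = 13·607 + 6
17: 7897 = 17·464 + 9
19: 7897 = 19·415 + 12
23: 7897 = 23·343 + 8
29: 7897 = 29·272 + 9
31: 7897 = 31·254 + 23
37: 7897 = 37·213 + 16
41: 7897 = 41·192 + 25
43: 7897 = 43·183 + 28
47: 7897 = 47·168 + 1
53: 7897 = 53·149

53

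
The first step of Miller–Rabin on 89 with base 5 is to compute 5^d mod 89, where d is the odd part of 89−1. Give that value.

55

89 − 1 = 88 = 2^3 · 11, so d = 11.
5^1 ≡ 5 (mod 89)
5^2 ≡ 5^2 = 25 ≡ 25 (mod 89)
5^4 ≡ 25^2 = 625 ≡ 2 (mod 89)
5^8 ≡ 2^2 = 4 ≡ 4 (mod 89)
11 = 8 + 2 + 1 in binary powers of 2.
So 5^11 ≡ 4 · 25 · 5 ≡ 55 (mod 89).
Squaring chain: 55 → 88 → 1; reaches −1, so base 5 does not prove 89 composite.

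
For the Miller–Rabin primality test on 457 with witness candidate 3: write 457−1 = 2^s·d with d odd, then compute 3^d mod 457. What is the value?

348

457 − 1 = 456 = 2^3 · 57, so d = 57.
3^1 ≡ 3 (mod 457)
3^2 ≡ 3^2 = 9 ≡ 9 (mod 457)
3^4 ≡ 9^2 = 81 ≡ 81 (mod 457)
3^8 ≡ 81^2 = 6561 ≡ 163 (mod 457)
3^16 ≡ 163^2 = 26569 ≡ 63 (mod 457)
3^32 ≡ 63^2 = 3969 ≡ 313 (mod 457)
57 = 32 + 16 + 8 + 1 in binary powers of 2.
So 3^57 ≡ 313 · 63 · 163 · 3 ≡ 348 (mod 457).
Squaring chain: 348 → 456 → 1; reaches −1, so base 3 does not prove 457 composite.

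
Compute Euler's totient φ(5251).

5104

Factor: 5251 = 59 · 89.
φ(5251) = (59−1) · (89−1) = 58 · 88 = 5104.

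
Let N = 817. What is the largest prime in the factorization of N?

817 = 19 · 43
43 is prime.
So 817 = 19 · 43; the largest prime factor is 43.

43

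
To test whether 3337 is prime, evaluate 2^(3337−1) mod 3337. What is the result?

2^1 ≡ 2 (mod 3337)
2^2 ≡ 2^2 = 4 ≡ 4 (mod 3337)
2^4 ≡ 4^2 = 16 ≡ 16 (mod 3337)
2^8 ≡ 16^2 = 256 ≡ 256 (mod 3337)
2^16 ≡ 256^2 = 65536 ≡ 2133 (mod 3337)
2^32 ≡ 2133^2 = 4549689 ≡ 1358 (mod 3337)
2^64 ≡ 1358^2 = 1844164 ≡ 2140 (mod 3337)
2^128 ≡ 2140^2 = 4579600 ≡ 1236 (mod 3337)
2^256 ≡ 1236^2 = 1527696 ≡ 2687 (mod 3337)
2^512 ≡ 2687^2 = 7219969 ≡ 2038 (mod 3337)
2^1024 ≡ 2038^2 = 4153444 ≡ 2216 (mod 3337)
2^2048 ≡ 2216^2 = 4910656 ≡ 1929 (mod 3337)
3336 = 2048 + 1024 + 256 + 8 in binary powers of 2.
So 2^3336 ≡ 1929 · 2216 · 2687 · 256 ≡ 1835 (mod 3337).
Since 1835 ≠ 1, base 2 is a Fermat witness: 3337 is composite.

1835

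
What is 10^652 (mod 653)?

1

10^1 ≡ 10 (mod 653)
10^2 ≡ 10^2 = 100 ≡ 100 (mod 653)
10^4 ≡ 100^2 = 10000 ≡ 205 (mod 653)
10^8 ≡ 205^2 = 42025 ≡ 233 (mod 653)
10^16 ≡ 233^2 = 54289 ≡ 90 (mod 653)
10^32 ≡ 90^2 = 8100 ≡ 264 (mod 653)
10^64 ≡ 264^2 = 69696 ≡ 478 (mod 653)
10^128 ≡ 478^2 = 228484 ≡ 587 (mod 653)
10^256 ≡ 587^2 = 344569 ≡ 438 (mod 653)
10^512 ≡ 438^2 = 191844 ≡ 515 (mod 653)
652 = 512 + 128 + 8 + 4 in binary powers of 2.
So 10^652 ≡ 515 · 587 · 233 · 205 ≡ 1 (mod 653).
Since the result is 1, base 10 gives no evidence that 653 is composite.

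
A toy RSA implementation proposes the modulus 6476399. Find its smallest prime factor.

6476399 is odd.
Digit sum 44, not divisible by 3.
Ends in 9: not divisible by 5.
7: 6476399 = 7·925199 + 6
11: 6476399 = 11·588763 + 6
13: 6476399 = 13·498184 + 7
17: 6476399 = 17·380964 + 11
19: 6476399 = 19·340863 + 2
23: 6476399 = 23·281582 + 13
29: 6476399 = 29·223324 + 3
31: 6476399 = 31·208916 + 3
37: 6476399 = 37·175037 + 30
41: 6476399 = 41·157960 + 39
43: 6476399 = 43·150613 + 40
47: 6476399 = 47·137795 + 34
53: 6476399 = 53·122196 + 11
59: 6476399 = 59·109769 + 28
61: 6476399 = 61·106170 + 29
67: 6476399 = 67·96662 + 45
71: 6476399 = 71·91216 + 63
73: 6476399 = 73·88717 + 58
79: 6476399 = 79·81979 + 58
83: 6476399 = 83·78028 + 75
89: 6476399 = 89·72768 + 47
97: 6476399 = 97·66767

97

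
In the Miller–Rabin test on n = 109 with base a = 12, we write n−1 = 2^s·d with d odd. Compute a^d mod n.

108

109 − 1 = 108 = 2^2 · 27, so d = 27.
12^1 ≡ 12 (mod 109)
12^2 ≡ 12^2 = 144 ≡ 35 (mod 109)
12^4 ≡ 35^2 = 1225 ≡ 26 (mod 109)
12^8 ≡ 26^2 = 676 ≡ 22 (mod 109)
12^16 ≡ 22^2 = 484 ≡ 48 (mod 109)
27 = 16 + 8 + 2 + 1 in binary powers of 2.
So 12^27 ≡ 48 · 22 · 35 · 12 ≡ 108 (mod 109).
Since 12^d ≡ 108 (mod 109), base 12 does not prove 109 composite.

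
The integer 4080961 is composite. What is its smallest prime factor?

61

4080961 is odd.
Digit sum 28, not divisible by 3.
Ends in 1: not divisible by 5.
7: 4080961 = 7·582994 + 3
11: 4080961 = 11·370996 + 5
13: 4080961 = 13·313920 + 1
17: 4080961 = 17·240056 + 9
19: 4080961 = 19·214787 + 8
23: 4080961 = 23·177433 + 2
29: 4080961 = 29·140722 + 23
31: 4080961 = 31·131643 + 28
37: 4080961 = 37·110296 + 9
41: 4080961 = 41·99535 + 26
43: 4080961 = 43·94906 + 3
47: 4080961 = 47·86828 + 45
53: 4080961 = 53·76999 + 14
59: 4080961 = 59·69168 + 49
61: 4080961 = 61·66901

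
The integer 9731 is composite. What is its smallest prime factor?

37

9731 is odd.
Digit sum 20, not divisible by 3.
Ends in 1: not divisible by 5.
7: 9731 = 7·1390 + 1
11: 9731 = 11·884 + 7
13: 9731 = 13·748 + 7
17: 9731 = 17·572 + 7
19: 9731 = 19·512 + 3
23: 9731 = 23·423 + 2
29: 9731 = 29·335 + 16
31: 9731 = 31·313 + 28
37: 9731 = 37·263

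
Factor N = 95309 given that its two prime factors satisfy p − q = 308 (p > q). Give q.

Since p = q + 308, we have 95309 = q(q + 308), so q² + 308q − 95309 = 0.
Discriminant: 308² + 4·95309 = 94864 + 381236 = 476100; √476100 = 690.
q = (−308 + 690)/2 = 191, and p = q + 308 = 499.
Check: 191 · 499 = 95309.

191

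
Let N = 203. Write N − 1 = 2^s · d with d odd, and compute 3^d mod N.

203 − 1 = 202 = 2^1 · 101, so d = 101.
3^1 ≡ 3 (mod 203)
3^2 ≡ 3^2 = 9 ≡ 9 (mod 203)
3^4 ≡ 9^2 = 81 ≡ 81 (mod 203)
3^8 ≡ 81^2 = 6561 ≡ 65 (mod 203)
3^16 ≡ 65^2 = 4225 ≡ 165 (mod 203)
3^32 ≡ 165^2 = 27225 ≡ 23 (mod 203)
3^64 ≡ 23^2 = 529 ≡ 123 (mod 203)
101 = 64 + 32 + 4 + 1 in binary powers of 2.
So 3^101 ≡ 123 · 23 · 81 · 3 ≡ 89 (mod 203).
Squaring chain: 89; never reaches −1, so base 3 is a Miller–Rabin witness that 203 is composite.

89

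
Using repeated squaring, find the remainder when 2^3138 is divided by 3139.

3057

2^1 ≡ 2 (mod 3139)
2^2 ≡ 2^2 = 4 ≡ 4 (mod 3139)
2^4 ≡ 4^2 = 16 ≡ 16 (mod 3139)
2^8 ≡ 16^2 = 256 ≡ 256 (mod 3139)
2^16 ≡ 256^2 = 65536 ≡ 2756 (mod 3139)
2^32 ≡ 2756^2 = 7595536 ≡ 2295 (mod 3139)
2^64 ≡ 2295^2 = 5267025 ≡ 2922 (mod 3139)
2^128 ≡ 2922^2 = 8538084 ≡ 4 (mod 3139)
2^256 ≡ 4^2 = 16 ≡ 16 (mod 3139)
2^512 ≡ 16^2 = 256 ≡ 256 (mod 3139)
2^1024 ≡ 256^2 = 65536 ≡ 2756 (mod 3139)
2^2048 ≡ 2756^2 = 7595536 ≡ 2295 (mod 3139)
3138 = 2048 + 1024 + 64 + 2 in binary powers of 2.
So 2^3138 ≡ 2295 · 2756 · 2922 · 4 ≡ 3057 (mod 3139).
Since 3057 ≠ 1, base 2 is a Fermat witness: 3139 is composite.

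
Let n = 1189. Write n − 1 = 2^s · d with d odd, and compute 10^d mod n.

1189 − 1 = 1188 = 2^2 · 297, so d = 297.
10^1 ≡ 10 (mod 1189)
10^2 ≡ 10^2 = 100 ≡ 100 (mod 1189)
10^4 ≡ 100^2 = 10000 ≡ 488 (mod 1189)
10^8 ≡ 488^2 = 238144 ≡ 344 (mod 1189)
10^16 ≡ 344^2 = 118336 ≡ 625 (mod 1189)
10^32 ≡ 625^2 = 390625 ≡ 633 (mod 1189)
10^64 ≡ 633^2 = 400689 ≡ 1185 (mod 1189)
10^128 ≡ 1185^2 = 1404225 ≡ 16 (mod 1189)
10^256 ≡ 16^2 = 256 ≡ 256 (mod 1189)
297 = 256 + 32 + 8 + 1 in binary powers of 2.
So 10^297 ≡ 256 · 633 · 344 · 10 ≡ 305 (mod 1189).
Squaring chain: 305 → 283; never reaches −1, so base 10 is a Miller–Rabin witness that 1189 is composite.

305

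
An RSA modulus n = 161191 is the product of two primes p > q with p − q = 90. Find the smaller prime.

359

Since p = q + 90, we have 161191 = q(q + 90), so q² + 90q − 161191 = 0.
Discriminant: 90² + 4·161191 = 8100 + 644764 = 652864; √652864 = 808.
q = (−90 + 808)/2 = 359, and p = q + 90 = 449.
Check: 359 · 449 = 161191.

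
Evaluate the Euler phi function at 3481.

3422

Factor: 3481 = 59^2.
φ(3481) = 59^1·(59−1) = 3422.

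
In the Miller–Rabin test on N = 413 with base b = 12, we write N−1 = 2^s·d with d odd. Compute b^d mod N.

264

413 − 1 = 412 = 2^2 · 103, so d = 103.
12^1 ≡ 12 (mod 413)
12^2 ≡ 12^2 = 144 ≡ 144 (mod 413)
12^4 ≡ 144^2 = 20736 ≡ 86 (mod 413)
12^8 ≡ 86^2 = 7396 ≡ 375 (mod 413)
12^16 ≡ 375^2 = 140625 ≡ 205 (mod 413)
12^32 ≡ 205^2 = 42025 ≡ 312 (mod 413)
12^64 ≡ 312^2 = 97344 ≡ 289 (mod 413)
103 = 64 + 32 + 4 + 2 + 1 in binary powers of 2.
So 12^103 ≡ 289 · 312 · 86 · 144 · 12 ≡ 264 (mod 413).
Squaring chain: 264 → 312; never reaches −1, so base 12 is a Miller–Rabin witness that 413 is composite.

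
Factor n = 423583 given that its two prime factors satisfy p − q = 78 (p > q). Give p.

Since p = q + 78, we have 423583 = q(q + 78), so q² + 78q − 423583 = 0.
Discriminant: 78² + 4·423583 = 6084 + 1694332 = 1700416; √1700416 = 1304.
q = (−78 + 1304)/2 = 613, and p = q + 78 = 691.
Check: 613 · 691 = 423583.

691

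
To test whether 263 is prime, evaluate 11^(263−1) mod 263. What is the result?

11^1 ≡ 11 (mod 263)
11^2 ≡ 11^2 = 121 ≡ 121 (mod 263)
11^4 ≡ 121^2 = 14641 ≡ 176 (mod 263)
11^8 ≡ 176^2 = 30976 ≡ 205 (mod 263)
11^16 ≡ 205^2 = 42025 ≡ 208 (mod 263)
11^32 ≡ 208^2 = 43264 ≡ 132 (mod 263)
11^64 ≡ 132^2 = 17424 ≡ 66 (mod 263)
11^128 ≡ 66^2 = 4356 ≡ 148 (mod 263)
11^256 ≡ 148^2 = 21904 ≡ 75 (mod 263)
262 = 256 + 4 + 2 in binary powers of 2.
So 11^262 ≡ 75 · 176 · 121 ≡ 1 (mod 263).
Since the result is 1, base 11 gives no evidence that 263 is composite.

1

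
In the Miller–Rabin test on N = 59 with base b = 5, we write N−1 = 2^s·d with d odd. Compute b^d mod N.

1

59 − 1 = 58 = 2^1 · 29, so d = 29.
5^1 ≡ 5 (mod 59)
5^2 ≡ 5^2 = 25 ≡ 25 (mod 59)
5^4 ≡ 25^2 = 625 ≡ 35 (mod 59)
5^8 ≡ 35^2 = 1225 ≡ 45 (mod 59)
5^16 ≡ 45^2 = 2025 ≡ 19 (mod 59)
29 = 16 + 8 + 4 + 1 in binary powers of 2.
So 5^29 ≡ 19 · 45 · 35 · 5 ≡ 1 (mod 59).
Since 5^d ≡ 1 (mod 59), base 5 does not prove 59 composite.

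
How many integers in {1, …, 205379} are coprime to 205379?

201898

Factor: 205379 = 59^3.
φ(205379) = 59^2·(59−1) = 201898.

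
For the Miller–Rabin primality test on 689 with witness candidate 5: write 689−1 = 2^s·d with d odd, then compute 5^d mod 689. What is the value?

359

689 − 1 = 688 = 2^4 · 43, so d = 43.
5^1 ≡ 5 (mod 689)
5^2 ≡ 5^2 = 25 ≡ 25 (mod 689)
5^4 ≡ 25^2 = 625 ≡ 625 (mod 689)
5^8 ≡ 625^2 = 390625 ≡ 651 (mod 689)
5^16 ≡ 651^2 = 423801 ≡ 66 (mod 689)
5^32 ≡ 66^2 = 4356 ≡ 222 (mod 689)
43 = 32 + 8 + 2 + 1 in binary powers of 2.
So 5^43 ≡ 222 · 651 · 25 · 5 ≡ 359 (mod 689).
Squaring chain: 359 → 38 → 66 → 222; never reaches −1, so base 5 is a Miller–Rabin witness that 689 is composite.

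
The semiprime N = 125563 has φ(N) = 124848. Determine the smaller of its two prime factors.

307

φ(n) = (p−1)(q−1) = n − (p+q) + 1, so p + q = 125563 − 124848 + 1 = 716.
p and q are the roots of t² − 716t + 125563 = 0.
Discriminant: 716² − 4·125563 = 512656 − 502252 = 10404; √10404 = 102.
q = (716 − 102)/2 = 307, p = (716 + 102)/2 = 409.
Check: 307 · 409 = 125563.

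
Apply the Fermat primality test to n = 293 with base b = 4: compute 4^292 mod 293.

1

4^1 ≡ 4 (mod 293)
4^2 ≡ 4^2 = 16 ≡ 16 (mod 293)
4^4 ≡ 16^2 = 256 ≡ 256 (mod 293)
4^8 ≡ 256^2 = 65536 ≡ 197 (mod 293)
4^16 ≡ 197^2 = 38809 ≡ 133 (mod 293)
4^32 ≡ 133^2 = 17689 ≡ 109 (mod 293)
4^64 ≡ 109^2 = 11881 ≡ 161 (mod 293)
4^128 ≡ 161^2 = 25921 ≡ 137 (mod 293)
4^256 ≡ 137^2 = 18769 ≡ 17 (mod 293)
292 = 256 + 32 + 4 in binary powers of 2.
So 4^292 ≡ 17 · 109 · 256 ≡ 1 (mod 293).
Since the result is 1, base 4 gives no evidence that 293 is composite.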